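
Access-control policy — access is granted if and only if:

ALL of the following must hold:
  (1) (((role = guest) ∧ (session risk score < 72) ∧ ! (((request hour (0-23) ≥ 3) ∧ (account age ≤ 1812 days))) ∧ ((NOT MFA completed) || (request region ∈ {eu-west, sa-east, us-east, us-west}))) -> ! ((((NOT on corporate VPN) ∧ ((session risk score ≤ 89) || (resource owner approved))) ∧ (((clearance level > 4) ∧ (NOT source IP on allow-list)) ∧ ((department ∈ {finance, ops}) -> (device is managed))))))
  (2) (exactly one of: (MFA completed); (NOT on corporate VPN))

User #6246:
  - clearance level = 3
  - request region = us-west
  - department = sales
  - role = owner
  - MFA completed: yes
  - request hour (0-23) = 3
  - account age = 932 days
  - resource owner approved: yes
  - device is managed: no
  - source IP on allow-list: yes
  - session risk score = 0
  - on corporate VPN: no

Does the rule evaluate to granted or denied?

Denied

Atomic conditions:
  role = guest: owner == guest is false
  session risk score < 72: 0 < 72 is true
  request hour (0-23) ≥ 3: 3 ≥ 3 is true
  account age ≤ 1812 days: 932 ≤ 1812 is true
  NOT MFA completed: yes → false
  request region ∈ {eu-west, sa-east, us-east, us-west}: us-west is in the set → true
  NOT on corporate VPN: no → true
  session risk score ≤ 89: 0 ≤ 89 is true
  resource owner approved: yes → true
  clearance level > 4: 3 > 4 is false
  NOT source IP on allow-list: yes → false
  department ∈ {finance, ops}: sales is not in the set → false
  device is managed: no → false
  MFA completed: yes → true
Combine:
[1.1.3.1] true AND true = true
[1.1.3] NOT true = false
[1.1.4] false OR true = true
[1.1] false AND true AND false AND true = false
[1.2.1.1.2] true OR true = true
[1.2.1.1] true AND true = true
[1.2.1.2.1] false AND false = false
[1.2.1.2.2] false → false (antecedent false ⇒ implication holds) = true
[1.2.1.2] false AND true = false
[1.2.1] true AND false = false
[1.2] NOT false = true
[1] false → true (antecedent false ⇒ implication holds) = true
[2] exactly-one(true, true) = false
[root] true AND false = false
Overall: false → denied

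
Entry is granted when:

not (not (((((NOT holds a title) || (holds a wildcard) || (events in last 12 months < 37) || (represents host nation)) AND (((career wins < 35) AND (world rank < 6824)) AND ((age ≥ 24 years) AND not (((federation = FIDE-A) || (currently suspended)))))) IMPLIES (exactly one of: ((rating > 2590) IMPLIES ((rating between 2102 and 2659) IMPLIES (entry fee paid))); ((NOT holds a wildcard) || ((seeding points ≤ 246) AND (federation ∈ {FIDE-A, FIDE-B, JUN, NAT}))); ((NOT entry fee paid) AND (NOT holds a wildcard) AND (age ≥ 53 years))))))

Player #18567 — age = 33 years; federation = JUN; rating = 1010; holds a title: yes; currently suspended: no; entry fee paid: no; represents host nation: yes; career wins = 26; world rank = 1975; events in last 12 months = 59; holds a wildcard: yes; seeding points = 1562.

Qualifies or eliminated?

Atomic conditions:
  NOT holds a title: yes → false
  holds a wildcard: yes → true
  events in last 12 months < 37: 59 < 37 is false
  represents host nation: yes → true
  career wins < 35: 26 < 35 is true
  world rank < 6824: 1975 < 6824 is true
  age ≥ 24 years: 33 ≥ 24 is true
  federation = FIDE-A: JUN == FIDE-A is false
  currently suspended: no → false
  rating > 2590: 1010 > 2590 is false
  rating between 2102 and 2659: 1010 in [2102, 2659] is false
  entry fee paid: no → false
  NOT holds a wildcard: yes → false
  seeding points ≤ 246: 1562 ≤ 246 is false
  federation ∈ {FIDE-A, FIDE-B, JUN, NAT}: JUN is in the set → true
  NOT entry fee paid: no → true
  age ≥ 53 years: 33 ≥ 53 is false
Combine:
[1.1.1.1] false OR true OR false OR true = true
[1.1.1.2.1] true AND true = true
[1.1.1.2.2.2.1] false OR false = false
[1.1.1.2.2.2] NOT false = true
[1.1.1.2.2] true AND true = true
[1.1.1.2] true AND true = true
[1.1.1] true AND true = true
[1.1.2.1.2] false → false (antecedent false ⇒ implication holds) = true
[1.1.2.1] false → true (antecedent false ⇒ implication holds) = true
[1.1.2.2.2] false AND true = false
[1.1.2.2] false OR false = false
[1.1.2.3] true AND false AND false = false
[1.1.2] exactly-one(true, false, false) = true
[1.1] true → true = true
[1] NOT true = false
[root] NOT false = true
Overall: true → qualifies

Qualifies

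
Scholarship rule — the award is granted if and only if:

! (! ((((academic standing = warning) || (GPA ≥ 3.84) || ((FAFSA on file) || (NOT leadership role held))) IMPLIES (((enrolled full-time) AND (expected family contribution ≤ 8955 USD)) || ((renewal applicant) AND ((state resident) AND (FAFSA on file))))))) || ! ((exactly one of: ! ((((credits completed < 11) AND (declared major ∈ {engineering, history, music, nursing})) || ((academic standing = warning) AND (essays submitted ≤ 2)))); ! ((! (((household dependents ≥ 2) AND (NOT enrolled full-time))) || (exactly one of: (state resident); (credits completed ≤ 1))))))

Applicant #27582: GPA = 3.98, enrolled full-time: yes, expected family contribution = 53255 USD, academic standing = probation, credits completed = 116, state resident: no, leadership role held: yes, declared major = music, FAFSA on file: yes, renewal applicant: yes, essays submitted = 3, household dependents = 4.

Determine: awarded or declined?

Atomic conditions:
  academic standing = warning: probation == warning is false
  GPA ≥ 3.84: 3.98 ≥ 3.84 is true
  FAFSA on file: yes → true
  NOT leadership role held: yes → false
  enrolled full-time: yes → true
  expected family contribution ≤ 8955 USD: 53255 ≤ 8955 is false
  renewal applicant: yes → true
  state resident: no → false
  credits completed < 11: 116 < 11 is false
  declared major ∈ {engineering, history, music, nursing}: music is in the set → true
  essays submitted ≤ 2: 3 ≤ 2 is false
  household dependents ≥ 2: 4 ≥ 2 is true
  NOT enrolled full-time: yes → false
  credits completed ≤ 1: 116 ≤ 1 is false
Combine:
[1.1.1.1.3] true OR false = true
[1.1.1.1] false OR true OR true = true
[1.1.1.2.1] true AND false = false
[1.1.1.2.2.2] false AND true = false
[1.1.1.2.2] true AND false = false
[1.1.1.2] false OR false = false
[1.1.1] true → false = false
[1.1] NOT false = true
[1] NOT true = false
[2.1.1.1.1] false AND true = false
[2.1.1.1.2] false AND false = false
[2.1.1.1] false OR false = false
[2.1.1] NOT false = true
[2.1.2.1.1.1] true AND false = false
[2.1.2.1.1] NOT false = true
[2.1.2.1.2] exactly-one(false, false) = false
[2.1.2.1] true OR false = true
[2.1.2] NOT true = false
[2.1] exactly-one(true, false) = true
[2] NOT true = false
[root] false OR false = false
Overall: false → declined

Declined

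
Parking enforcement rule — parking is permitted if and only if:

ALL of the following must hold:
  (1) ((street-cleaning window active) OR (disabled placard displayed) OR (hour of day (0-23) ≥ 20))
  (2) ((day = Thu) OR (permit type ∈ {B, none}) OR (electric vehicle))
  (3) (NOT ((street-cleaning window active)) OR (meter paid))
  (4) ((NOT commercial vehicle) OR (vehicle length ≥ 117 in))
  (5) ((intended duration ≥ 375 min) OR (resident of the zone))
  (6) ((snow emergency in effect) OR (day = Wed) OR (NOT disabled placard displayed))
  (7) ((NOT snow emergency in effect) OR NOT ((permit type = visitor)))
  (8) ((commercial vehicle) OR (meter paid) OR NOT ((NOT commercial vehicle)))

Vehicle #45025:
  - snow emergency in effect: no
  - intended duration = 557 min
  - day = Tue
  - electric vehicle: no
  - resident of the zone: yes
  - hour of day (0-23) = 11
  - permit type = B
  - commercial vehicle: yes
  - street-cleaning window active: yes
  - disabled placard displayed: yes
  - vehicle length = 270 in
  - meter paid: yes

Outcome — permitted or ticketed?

Ticketed

Atomic conditions:
  street-cleaning window active: yes → true
  disabled placard displayed: yes → true
  hour of day (0-23) ≥ 20: 11 ≥ 20 is false
  day = Thu: Tue == Thu is false
  permit type ∈ {B, none}: B is in the set → true
  electric vehicle: no → false
  meter paid: yes → true
  NOT commercial vehicle: yes → false
  vehicle length ≥ 117 in: 270 ≥ 117 is true
  intended duration ≥ 375 min: 557 ≥ 375 is true
  resident of the zone: yes → true
  snow emergency in effect: no → false
  day = Wed: Tue == Wed is false
  NOT disabled placard displayed: yes → false
  NOT snow emergency in effect: no → true
  permit type = visitor: B == visitor is false
  commercial vehicle: yes → true
Combine:
[1] true OR true OR false = true
[2] false OR true OR false = true
[3.1] NOT true = false
[3] false OR true = true
[4] false OR true = true
[5] true OR true = true
[6] false OR false OR false = false
[7.2] NOT false = true
[7] true OR true = true
[8.3] NOT false = true
[8] true OR true OR true = true
[root] true AND true AND true AND true AND true AND false AND true AND true = false
Overall: false → ticketed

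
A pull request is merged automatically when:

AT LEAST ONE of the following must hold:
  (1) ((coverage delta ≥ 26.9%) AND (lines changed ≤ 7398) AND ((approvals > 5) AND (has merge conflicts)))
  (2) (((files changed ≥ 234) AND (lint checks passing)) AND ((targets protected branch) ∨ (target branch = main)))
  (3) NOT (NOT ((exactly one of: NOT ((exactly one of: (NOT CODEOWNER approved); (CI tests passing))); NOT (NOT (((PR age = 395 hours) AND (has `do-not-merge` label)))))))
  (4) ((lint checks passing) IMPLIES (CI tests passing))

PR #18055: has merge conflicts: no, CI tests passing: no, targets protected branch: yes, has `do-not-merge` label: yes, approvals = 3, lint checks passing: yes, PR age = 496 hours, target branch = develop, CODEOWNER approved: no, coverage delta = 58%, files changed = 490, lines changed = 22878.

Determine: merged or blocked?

Atomic conditions:
  coverage delta ≥ 26.9%: 58 ≥ 26.9 is true
  lines changed ≤ 7398: 22878 ≤ 7398 is false
  approvals > 5: 3 > 5 is false
  has merge conflicts: no → false
  files changed ≥ 234: 490 ≥ 234 is true
  lint checks passing: yes → true
  targets protected branch: yes → true
  target branch = main: develop == main is false
  NOT CODEOWNER approved: no → true
  CI tests passing: no → false
  PR age = 395 hours: 496 == 395 is false
  has `do-not-merge` label: yes → true
Combine:
[1.3] false AND false = false
[1] true AND false AND false = false
[2.1] true AND true = true
[2.2] true OR false = true
[2] true AND true = true
[3.1.1.1.1] exactly-one(true, false) = true
[3.1.1.1] NOT true = false
[3.1.1.2.1.1] false AND true = false
[3.1.1.2.1] NOT false = true
[3.1.1.2] NOT true = false
[3.1.1] exactly-one(false, false) = false
[3.1] NOT false = true
[3] NOT true = false
[4] true → false = false
[root] false OR true OR false OR false = true
Overall: true → merged

Merged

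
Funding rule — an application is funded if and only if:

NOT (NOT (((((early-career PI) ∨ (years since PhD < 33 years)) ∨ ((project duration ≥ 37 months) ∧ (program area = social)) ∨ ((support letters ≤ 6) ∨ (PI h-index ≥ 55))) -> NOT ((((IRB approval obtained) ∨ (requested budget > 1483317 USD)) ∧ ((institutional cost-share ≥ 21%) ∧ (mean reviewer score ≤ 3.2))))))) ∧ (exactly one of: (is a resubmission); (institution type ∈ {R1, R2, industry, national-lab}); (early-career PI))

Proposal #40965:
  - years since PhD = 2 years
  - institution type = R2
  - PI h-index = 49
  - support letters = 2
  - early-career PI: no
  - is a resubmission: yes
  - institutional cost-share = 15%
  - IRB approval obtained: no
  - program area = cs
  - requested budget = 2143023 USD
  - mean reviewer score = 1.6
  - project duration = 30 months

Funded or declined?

Declined

Atomic conditions:
  early-career PI: no → false
  years since PhD < 33 years: 2 < 33 is true
  project duration ≥ 37 months: 30 ≥ 37 is false
  program area = social: cs == social is false
  support letters ≤ 6: 2 ≤ 6 is true
  PI h-index ≥ 55: 49 ≥ 55 is false
  IRB approval obtained: no → false
  requested budget > 1483317 USD: 2143023 > 1483317 is true
  institutional cost-share ≥ 21%: 15 ≥ 21 is false
  mean reviewer score ≤ 3.2: 1.6 ≤ 3.2 is true
  is a resubmission: yes → true
  institution type ∈ {R1, R2, industry, national-lab}: R2 is in the set → true
Combine:
[1.1.1.1.1] false OR true = true
[1.1.1.1.2] false AND false = false
[1.1.1.1.3] true OR false = true
[1.1.1.1] true OR false OR true = true
[1.1.1.2.1.1] false OR true = true
[1.1.1.2.1.2] false AND true = false
[1.1.1.2.1] true AND false = false
[1.1.1.2] NOT false = true
[1.1.1] true → true = true
[1.1] NOT true = false
[1] NOT false = true
[2] exactly-one(true, true, false) = false
[root] true AND false = false
Overall: false → declined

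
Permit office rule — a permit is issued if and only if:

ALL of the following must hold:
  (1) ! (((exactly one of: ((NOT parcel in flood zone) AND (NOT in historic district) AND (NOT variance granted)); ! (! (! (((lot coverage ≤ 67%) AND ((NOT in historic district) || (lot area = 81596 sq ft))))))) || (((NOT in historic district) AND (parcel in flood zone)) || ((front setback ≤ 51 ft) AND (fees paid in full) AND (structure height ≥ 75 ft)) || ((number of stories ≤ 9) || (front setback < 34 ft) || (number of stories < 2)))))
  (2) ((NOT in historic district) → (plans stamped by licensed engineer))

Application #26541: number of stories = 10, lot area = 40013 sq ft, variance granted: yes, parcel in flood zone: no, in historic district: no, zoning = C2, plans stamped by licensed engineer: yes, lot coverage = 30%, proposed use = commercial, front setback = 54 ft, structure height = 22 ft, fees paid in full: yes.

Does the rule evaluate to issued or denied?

Atomic conditions:
  NOT parcel in flood zone: no → true
  NOT in historic district: no → true
  NOT variance granted: yes → false
  lot coverage ≤ 67%: 30 ≤ 67 is true
  lot area = 81596 sq ft: 40013 == 81596 is false
  parcel in flood zone: no → false
  front setback ≤ 51 ft: 54 ≤ 51 is false
  fees paid in full: yes → true
  structure height ≥ 75 ft: 22 ≥ 75 is false
  number of stories ≤ 9: 10 ≤ 9 is false
  front setback < 34 ft: 54 < 34 is false
  number of stories < 2: 10 < 2 is false
  plans stamped by licensed engineer: yes → true
Combine:
[1.1.1.1] true AND true AND false = false
[1.1.1.2.1.1.1.2] true OR false = true
[1.1.1.2.1.1.1] true AND true = true
[1.1.1.2.1.1] NOT true = false
[1.1.1.2.1] NOT false = true
[1.1.1.2] NOT true = false
[1.1.1] exactly-one(false, false) = false
[1.1.2.1] true AND false = false
[1.1.2.2] false AND true AND false = false
[1.1.2.3] false OR false OR false = false
[1.1.2] false OR false OR false = false
[1.1] false OR false = false
[1] NOT false = true
[2] true → true = true
[root] true AND true = true
Overall: true → issued

Issued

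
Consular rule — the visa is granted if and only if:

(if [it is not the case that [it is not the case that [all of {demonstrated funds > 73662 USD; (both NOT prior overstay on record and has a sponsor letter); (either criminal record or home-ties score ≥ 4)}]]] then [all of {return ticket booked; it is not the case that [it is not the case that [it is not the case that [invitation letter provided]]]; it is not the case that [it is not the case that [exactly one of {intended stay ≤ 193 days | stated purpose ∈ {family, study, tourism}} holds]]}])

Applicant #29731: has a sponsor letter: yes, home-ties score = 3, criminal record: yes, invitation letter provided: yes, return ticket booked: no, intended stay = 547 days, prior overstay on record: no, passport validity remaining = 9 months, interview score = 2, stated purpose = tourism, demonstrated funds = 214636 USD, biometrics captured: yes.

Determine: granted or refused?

Atomic conditions:
  demonstrated funds > 73662 USD: 214636 > 73662 is true
  NOT prior overstay on record: no → true
  has a sponsor letter: yes → true
  criminal record: yes → true
  home-ties score ≥ 4: 3 ≥ 4 is false
  return ticket booked: no → false
  invitation letter provided: yes → true
  intended stay ≤ 193 days: 547 ≤ 193 is false
  stated purpose ∈ {family, study, tourism}: tourism is in the set → true
Combine:
[1.1.1.2] true AND true = true
[1.1.1.3] true OR false = true
[1.1.1] true AND true AND true = true
[1.1] NOT true = false
[1] NOT false = true
[2.2.1.1] NOT true = false
[2.2.1] NOT false = true
[2.2] NOT true = false
[2.3.1.1] exactly-one(false, true) = true
[2.3.1] NOT true = false
[2.3] NOT false = true
[2] false AND false AND true = false
[root] true → false = false
Overall: false → refused

Refused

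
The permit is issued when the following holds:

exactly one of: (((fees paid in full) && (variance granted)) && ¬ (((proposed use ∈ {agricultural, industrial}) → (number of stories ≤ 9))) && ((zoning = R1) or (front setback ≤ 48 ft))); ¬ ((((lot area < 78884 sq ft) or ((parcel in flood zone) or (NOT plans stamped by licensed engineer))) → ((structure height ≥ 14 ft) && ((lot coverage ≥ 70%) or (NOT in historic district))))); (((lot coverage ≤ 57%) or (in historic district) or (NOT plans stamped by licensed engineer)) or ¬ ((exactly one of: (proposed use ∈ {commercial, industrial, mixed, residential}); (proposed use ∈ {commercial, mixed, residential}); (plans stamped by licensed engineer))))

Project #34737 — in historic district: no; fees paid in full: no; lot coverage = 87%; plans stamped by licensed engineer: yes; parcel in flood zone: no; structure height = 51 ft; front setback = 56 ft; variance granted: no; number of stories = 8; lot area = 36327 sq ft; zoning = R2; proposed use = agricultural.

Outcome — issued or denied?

Denied

Atomic conditions:
  fees paid in full: no → false
  variance granted: no → false
  proposed use ∈ {agricultural, industrial}: agricultural is in the set → true
  number of stories ≤ 9: 8 ≤ 9 is true
  zoning = R1: R2 == R1 is false
  front setback ≤ 48 ft: 56 ≤ 48 is false
  lot area < 78884 sq ft: 36327 < 78884 is true
  parcel in flood zone: no → false
  NOT plans stamped by licensed engineer: yes → false
  structure height ≥ 14 ft: 51 ≥ 14 is true
  lot coverage ≥ 70%: 87 ≥ 70 is true
  NOT in historic district: no → true
  lot coverage ≤ 57%: 87 ≤ 57 is false
  in historic district: no → false
  proposed use ∈ {commercial, industrial, mixed, residential}: agricultural is not in the set → false
  proposed use ∈ {commercial, mixed, residential}: agricultural is not in the set → false
  plans stamped by licensed engineer: yes → true
Combine:
[1.1] false AND false = false
[1.2.1] true → true = true
[1.2] NOT true = false
[1.3] false OR false = false
[1] false AND false AND false = false
[2.1.1.2] false OR false = false
[2.1.1] true OR false = true
[2.1.2.2] true OR true = true
[2.1.2] true AND true = true
[2.1] true → true = true
[2] NOT true = false
[3.1] false OR false OR false = false
[3.2.1] exactly-one(false, false, true) = true
[3.2] NOT true = false
[3] false OR false = false
[root] exactly-one(false, false, false) = false
Overall: false → denied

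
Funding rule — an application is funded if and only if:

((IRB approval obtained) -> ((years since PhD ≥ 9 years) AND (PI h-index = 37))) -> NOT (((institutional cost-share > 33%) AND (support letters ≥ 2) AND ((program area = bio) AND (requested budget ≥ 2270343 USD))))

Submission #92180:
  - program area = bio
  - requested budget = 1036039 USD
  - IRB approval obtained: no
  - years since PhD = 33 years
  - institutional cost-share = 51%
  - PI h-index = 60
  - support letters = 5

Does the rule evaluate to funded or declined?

Funded

Atomic conditions:
  IRB approval obtained: no → false
  years since PhD ≥ 9 years: 33 ≥ 9 is true
  PI h-index = 37: 60 == 37 is false
  institutional cost-share > 33%: 51 > 33 is true
  support letters ≥ 2: 5 ≥ 2 is true
  program area = bio: bio == bio is true
  requested budget ≥ 2270343 USD: 1036039 ≥ 2270343 is false
Combine:
[1.2] true AND false = false
[1] false → false (antecedent false ⇒ implication holds) = true
[2.1.3] true AND false = false
[2.1] true AND true AND false = false
[2] NOT false = true
[root] true → true = true
Overall: true → funded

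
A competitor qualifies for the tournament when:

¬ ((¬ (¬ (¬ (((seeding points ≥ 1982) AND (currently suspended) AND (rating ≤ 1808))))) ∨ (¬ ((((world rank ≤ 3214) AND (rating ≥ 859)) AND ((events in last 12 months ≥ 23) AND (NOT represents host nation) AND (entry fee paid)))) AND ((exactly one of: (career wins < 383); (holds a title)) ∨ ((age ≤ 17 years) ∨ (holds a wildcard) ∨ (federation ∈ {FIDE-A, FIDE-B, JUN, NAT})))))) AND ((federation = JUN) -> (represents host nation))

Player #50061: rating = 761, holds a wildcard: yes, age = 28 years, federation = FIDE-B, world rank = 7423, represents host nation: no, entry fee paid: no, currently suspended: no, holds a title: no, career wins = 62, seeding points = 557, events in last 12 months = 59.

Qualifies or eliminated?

Atomic conditions:
  seeding points ≥ 1982: 557 ≥ 1982 is false
  currently suspended: no → false
  rating ≤ 1808: 761 ≤ 1808 is true
  world rank ≤ 3214: 7423 ≤ 3214 is false
  rating ≥ 859: 761 ≥ 859 is false
  events in last 12 months ≥ 23: 59 ≥ 23 is true
  NOT represents host nation: no → true
  entry fee paid: no → false
  career wins < 383: 62 < 383 is true
  holds a title: no → false
  age ≤ 17 years: 28 ≤ 17 is false
  holds a wildcard: yes → true
  federation ∈ {FIDE-A, FIDE-B, JUN, NAT}: FIDE-B is in the set → true
  federation = JUN: FIDE-B == JUN is false
  represents host nation: no → false
Combine:
[1.1.1.1.1.1] false AND false AND true = false
[1.1.1.1.1] NOT false = true
[1.1.1.1] NOT true = false
[1.1.1] NOT false = true
[1.1.2.1.1.1] false AND false = false
[1.1.2.1.1.2] true AND true AND false = false
[1.1.2.1.1] false AND false = false
[1.1.2.1] NOT false = true
[1.1.2.2.1] exactly-one(true, false) = true
[1.1.2.2.2] false OR true OR true = true
[1.1.2.2] true OR true = true
[1.1.2] true AND true = true
[1.1] true OR true = true
[1] NOT true = false
[2] false → false (antecedent false ⇒ implication holds) = true
[root] false AND true = false
Overall: false → eliminated

Eliminated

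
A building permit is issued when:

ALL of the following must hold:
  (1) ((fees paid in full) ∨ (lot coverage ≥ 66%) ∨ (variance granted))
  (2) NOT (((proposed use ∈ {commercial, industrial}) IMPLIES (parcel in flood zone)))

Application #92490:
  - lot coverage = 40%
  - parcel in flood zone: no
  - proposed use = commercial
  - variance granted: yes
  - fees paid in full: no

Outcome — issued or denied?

Issued

Atomic conditions:
  fees paid in full: no → false
  lot coverage ≥ 66%: 40 ≥ 66 is false
  variance granted: yes → true
  proposed use ∈ {commercial, industrial}: commercial is in the set → true
  parcel in flood zone: no → false
Combine:
[1] false OR false OR true = true
[2.1] true → false = false
[2] NOT false = true
[root] true AND true = true
Overall: true → issued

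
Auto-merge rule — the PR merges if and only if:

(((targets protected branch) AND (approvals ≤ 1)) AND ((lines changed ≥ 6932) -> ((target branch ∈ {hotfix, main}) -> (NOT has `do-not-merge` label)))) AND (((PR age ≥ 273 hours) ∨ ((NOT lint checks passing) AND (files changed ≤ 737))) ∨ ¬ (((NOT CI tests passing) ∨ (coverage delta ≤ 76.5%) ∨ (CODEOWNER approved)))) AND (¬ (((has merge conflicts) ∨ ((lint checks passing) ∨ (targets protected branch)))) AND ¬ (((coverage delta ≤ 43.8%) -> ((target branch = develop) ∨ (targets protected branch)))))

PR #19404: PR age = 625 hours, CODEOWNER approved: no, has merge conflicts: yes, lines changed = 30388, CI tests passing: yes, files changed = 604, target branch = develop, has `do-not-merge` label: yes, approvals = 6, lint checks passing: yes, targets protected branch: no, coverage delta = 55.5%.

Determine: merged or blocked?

Atomic conditions:
  targets protected branch: no → false
  approvals ≤ 1: 6 ≤ 1 is false
  lines changed ≥ 6932: 30388 ≥ 6932 is true
  target branch ∈ {hotfix, main}: develop is not in the set → false
  NOT has `do-not-merge` label: yes → false
  PR age ≥ 273 hours: 625 ≥ 273 is true
  NOT lint checks passing: yes → false
  files changed ≤ 737: 604 ≤ 737 is true
  NOT CI tests passing: yes → false
  coverage delta ≤ 76.5%: 55.5 ≤ 76.5 is true
  CODEOWNER approved: no → false
  has merge conflicts: yes → true
  lint checks passing: yes → true
  coverage delta ≤ 43.8%: 55.5 ≤ 43.8 is false
  target branch = develop: develop == develop is true
Combine:
[1.1] false AND false = false
[1.2.2] false → false (antecedent false ⇒ implication holds) = true
[1.2] true → true = true
[1] false AND true = false
[2.1.2] false AND true = false
[2.1] true OR false = true
[2.2.1] false OR true OR false = true
[2.2] NOT true = false
[2] true OR false = true
[3.1.1.2] true OR false = true
[3.1.1] true OR true = true
[3.1] NOT true = false
[3.2.1.2] true OR false = true
[3.2.1] false → true (antecedent false ⇒ implication holds) = true
[3.2] NOT true = false
[3] false AND false = false
[root] false AND true AND false = false
Overall: false → blocked

Blocked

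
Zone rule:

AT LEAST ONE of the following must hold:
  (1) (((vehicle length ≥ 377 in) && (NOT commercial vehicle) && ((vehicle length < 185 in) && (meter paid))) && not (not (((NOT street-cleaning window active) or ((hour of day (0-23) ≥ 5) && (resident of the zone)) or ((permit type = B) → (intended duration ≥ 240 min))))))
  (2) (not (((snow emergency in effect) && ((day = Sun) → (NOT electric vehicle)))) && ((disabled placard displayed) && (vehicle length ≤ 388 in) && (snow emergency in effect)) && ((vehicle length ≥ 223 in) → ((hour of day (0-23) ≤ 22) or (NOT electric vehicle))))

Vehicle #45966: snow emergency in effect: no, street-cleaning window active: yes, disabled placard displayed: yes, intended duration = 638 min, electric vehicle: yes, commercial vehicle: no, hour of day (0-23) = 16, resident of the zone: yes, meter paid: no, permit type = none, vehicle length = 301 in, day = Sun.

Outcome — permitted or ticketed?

Ticketed

Atomic conditions:
  vehicle length ≥ 377 in: 301 ≥ 377 is false
  NOT commercial vehicle: no → true
  vehicle length < 185 in: 301 < 185 is false
  meter paid: no → false
  NOT street-cleaning window active: yes → false
  hour of day (0-23) ≥ 5: 16 ≥ 5 is true
  resident of the zone: yes → true
  permit type = B: none == B is false
  intended duration ≥ 240 min: 638 ≥ 240 is true
  snow emergency in effect: no → false
  day = Sun: Sun == Sun is true
  NOT electric vehicle: yes → false
  disabled placard displayed: yes → true
  vehicle length ≤ 388 in: 301 ≤ 388 is true
  vehicle length ≥ 223 in: 301 ≥ 223 is true
  hour of day (0-23) ≤ 22: 16 ≤ 22 is true
Combine:
[1.1.3] false AND false = false
[1.1] false AND true AND false = false
[1.2.1.1.2] true AND true = true
[1.2.1.1.3] false → true (antecedent false ⇒ implication holds) = true
[1.2.1.1] false OR true OR true = true
[1.2.1] NOT true = false
[1.2] NOT false = true
[1] false AND true = false
[2.1.1.2] true → false = false
[2.1.1] false AND false = false
[2.1] NOT false = true
[2.2] true AND true AND false = false
[2.3.2] true OR false = true
[2.3] true → true = true
[2] true AND false AND true = false
[root] false OR false = false
Overall: false → ticketed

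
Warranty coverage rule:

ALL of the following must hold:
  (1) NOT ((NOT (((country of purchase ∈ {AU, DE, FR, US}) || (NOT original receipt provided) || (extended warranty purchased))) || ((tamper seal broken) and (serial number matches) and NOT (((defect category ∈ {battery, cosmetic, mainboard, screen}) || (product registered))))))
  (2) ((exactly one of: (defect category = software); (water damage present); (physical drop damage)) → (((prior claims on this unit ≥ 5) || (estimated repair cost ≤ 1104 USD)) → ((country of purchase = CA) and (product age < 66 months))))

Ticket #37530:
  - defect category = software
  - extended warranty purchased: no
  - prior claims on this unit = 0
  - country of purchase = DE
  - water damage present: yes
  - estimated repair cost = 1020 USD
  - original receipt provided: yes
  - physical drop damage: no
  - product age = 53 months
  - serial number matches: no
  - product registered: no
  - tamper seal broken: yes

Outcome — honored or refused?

Honored

Atomic conditions:
  country of purchase ∈ {AU, DE, FR, US}: DE is in the set → true
  NOT original receipt provided: yes → false
  extended warranty purchased: no → false
  tamper seal broken: yes → true
  serial number matches: no → false
  defect category ∈ {battery, cosmetic, mainboard, screen}: software is not in the set → false
  product registered: no → false
  defect category = software: software == software is true
  water damage present: yes → true
  physical drop damage: no → false
  prior claims on this unit ≥ 5: 0 ≥ 5 is false
  estimated repair cost ≤ 1104 USD: 1020 ≤ 1104 is true
  country of purchase = CA: DE == CA is false
  product age < 66 months: 53 < 66 is true
Combine:
[1.1.1.1] true OR false OR false = true
[1.1.1] NOT true = false
[1.1.2.3.1] false OR false = false
[1.1.2.3] NOT false = true
[1.1.2] true AND false AND true = false
[1.1] false OR false = false
[1] NOT false = true
[2.1] exactly-one(true, true, false) = false
[2.2.1] false OR true = true
[2.2.2] false AND true = false
[2.2] true → false = false
[2] false → false (antecedent false ⇒ implication holds) = true
[root] true AND true = true
Overall: true → honored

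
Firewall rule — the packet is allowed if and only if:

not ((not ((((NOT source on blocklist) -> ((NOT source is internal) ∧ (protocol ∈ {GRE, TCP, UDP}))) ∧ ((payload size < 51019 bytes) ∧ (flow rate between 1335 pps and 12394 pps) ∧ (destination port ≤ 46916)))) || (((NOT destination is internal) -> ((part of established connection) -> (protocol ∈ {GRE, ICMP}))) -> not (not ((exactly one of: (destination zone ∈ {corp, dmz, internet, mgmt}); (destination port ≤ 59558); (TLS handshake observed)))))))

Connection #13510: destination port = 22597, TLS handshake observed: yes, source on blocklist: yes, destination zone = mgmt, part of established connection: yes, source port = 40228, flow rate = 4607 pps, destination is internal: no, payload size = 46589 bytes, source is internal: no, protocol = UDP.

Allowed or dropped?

Dropped

Atomic conditions:
  NOT source on blocklist: yes → false
  NOT source is internal: no → true
  protocol ∈ {GRE, TCP, UDP}: UDP is in the set → true
  payload size < 51019 bytes: 46589 < 51019 is true
  flow rate between 1335 pps and 12394 pps: 4607 in [1335, 12394] is true
  destination port ≤ 46916: 22597 ≤ 46916 is true
  NOT destination is internal: no → true
  part of established connection: yes → true
  protocol ∈ {GRE, ICMP}: UDP is not in the set → false
  destination zone ∈ {corp, dmz, internet, mgmt}: mgmt is in the set → true
  destination port ≤ 59558: 22597 ≤ 59558 is true
  TLS handshake observed: yes → true
Combine:
[1.1.1.1.2] true AND true = true
[1.1.1.1] false → true (antecedent false ⇒ implication holds) = true
[1.1.1.2] true AND true AND true = true
[1.1.1] true AND true = true
[1.1] NOT true = false
[1.2.1.2] true → false = false
[1.2.1] true → false = false
[1.2.2.1.1] exactly-one(true, true, true) = false
[1.2.2.1] NOT false = true
[1.2.2] NOT true = false
[1.2] false → false (antecedent false ⇒ implication holds) = true
[1] false OR true = true
[root] NOT true = false
Overall: false → dropped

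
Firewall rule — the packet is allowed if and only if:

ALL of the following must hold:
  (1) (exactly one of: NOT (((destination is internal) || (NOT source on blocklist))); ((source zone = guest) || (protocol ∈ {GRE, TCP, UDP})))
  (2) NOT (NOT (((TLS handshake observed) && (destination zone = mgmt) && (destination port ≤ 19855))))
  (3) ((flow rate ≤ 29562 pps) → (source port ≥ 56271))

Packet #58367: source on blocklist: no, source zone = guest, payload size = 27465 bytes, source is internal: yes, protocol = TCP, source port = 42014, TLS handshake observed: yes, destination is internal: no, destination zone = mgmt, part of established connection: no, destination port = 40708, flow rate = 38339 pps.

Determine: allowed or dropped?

Atomic conditions:
  destination is internal: no → false
  NOT source on blocklist: no → true
  source zone = guest: guest == guest is true
  protocol ∈ {GRE, TCP, UDP}: TCP is in the set → true
  TLS handshake observed: yes → true
  destination zone = mgmt: mgmt == mgmt is true
  destination port ≤ 19855: 40708 ≤ 19855 is false
  flow rate ≤ 29562 pps: 38339 ≤ 29562 is false
  source port ≥ 56271: 42014 ≥ 56271 is false
Combine:
[1.1.1] false OR true = true
[1.1] NOT true = false
[1.2] true OR true = true
[1] exactly-one(false, true) = true
[2.1.1] true AND true AND false = false
[2.1] NOT false = true
[2] NOT true = false
[3] false → false (antecedent false ⇒ implication holds) = true
[root] true AND false AND true = false
Overall: false → dropped

Dropped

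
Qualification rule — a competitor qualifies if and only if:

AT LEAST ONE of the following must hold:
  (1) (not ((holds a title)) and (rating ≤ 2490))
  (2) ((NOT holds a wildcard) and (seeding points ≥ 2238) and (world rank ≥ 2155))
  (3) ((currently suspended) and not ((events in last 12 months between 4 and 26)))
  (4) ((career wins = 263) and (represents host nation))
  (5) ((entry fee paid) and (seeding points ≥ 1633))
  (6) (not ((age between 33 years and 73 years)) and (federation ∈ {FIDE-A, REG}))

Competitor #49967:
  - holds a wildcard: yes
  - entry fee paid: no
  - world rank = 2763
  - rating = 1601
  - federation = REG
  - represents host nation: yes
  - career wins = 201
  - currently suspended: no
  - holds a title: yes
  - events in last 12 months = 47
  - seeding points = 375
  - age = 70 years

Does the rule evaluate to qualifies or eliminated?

Atomic conditions:
  holds a title: yes → true
  rating ≤ 2490: 1601 ≤ 2490 is true
  NOT holds a wildcard: yes → false
  seeding points ≥ 2238: 375 ≥ 2238 is false
  world rank ≥ 2155: 2763 ≥ 2155 is true
  currently suspended: no → false
  events in last 12 months between 4 and 26: 47 in [4, 26] is false
  career wins = 263: 201 == 263 is false
  represents host nation: yes → true
  entry fee paid: no → false
  seeding points ≥ 1633: 375 ≥ 1633 is false
  age between 33 years and 73 years: 70 in [33, 73] is true
  federation ∈ {FIDE-A, REG}: REG is in the set → true
Combine:
[1.1] NOT true = false
[1] false AND true = false
[2] false AND false AND true = false
[3.2] NOT false = true
[3] false AND true = false
[4] false AND true = false
[5] false AND false = false
[6.1] NOT true = false
[6] false AND true = false
[root] false OR false OR false OR false OR false OR false = false
Overall: false → eliminated

Eliminated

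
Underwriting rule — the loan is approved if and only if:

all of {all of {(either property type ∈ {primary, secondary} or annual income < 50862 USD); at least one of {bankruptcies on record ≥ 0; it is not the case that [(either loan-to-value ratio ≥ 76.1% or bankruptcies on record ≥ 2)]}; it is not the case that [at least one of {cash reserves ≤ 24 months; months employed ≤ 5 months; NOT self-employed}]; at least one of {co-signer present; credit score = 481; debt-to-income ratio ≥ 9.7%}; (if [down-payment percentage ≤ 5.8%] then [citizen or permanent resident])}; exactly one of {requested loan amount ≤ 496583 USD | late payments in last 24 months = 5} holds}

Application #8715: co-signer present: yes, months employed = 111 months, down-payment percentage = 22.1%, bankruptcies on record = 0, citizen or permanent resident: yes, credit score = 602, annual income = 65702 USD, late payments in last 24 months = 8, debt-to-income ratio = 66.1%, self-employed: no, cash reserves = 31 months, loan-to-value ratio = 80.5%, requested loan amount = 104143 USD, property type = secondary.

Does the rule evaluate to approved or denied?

Atomic conditions:
  property type ∈ {primary, secondary}: secondary is in the set → true
  annual income < 50862 USD: 65702 < 50862 is false
  bankruptcies on record ≥ 0: 0 ≥ 0 is true
  loan-to-value ratio ≥ 76.1%: 80.5 ≥ 76.1 is true
  bankruptcies on record ≥ 2: 0 ≥ 2 is false
  cash reserves ≤ 24 months: 31 ≤ 24 is false
  months employed ≤ 5 months: 111 ≤ 5 is false
  NOT self-employed: no → true
  co-signer present: yes → true
  credit score = 481: 602 == 481 is false
  debt-to-income ratio ≥ 9.7%: 66.1 ≥ 9.7 is true
  down-payment percentage ≤ 5.8%: 22.1 ≤ 5.8 is false
  citizen or permanent resident: yes → true
  requested loan amount ≤ 496583 USD: 104143 ≤ 496583 is true
  late payments in last 24 months = 5: 8 == 5 is false
Combine:
[1.1] true OR false = true
[1.2.2.1] true OR false = true
[1.2.2] NOT true = false
[1.2] true OR false = true
[1.3.1] false OR false OR true = true
[1.3] NOT true = false
[1.4] true OR false OR true = true
[1.5] false → true (antecedent false ⇒ implication holds) = true
[1] true AND true AND false AND true AND true = false
[2] exactly-one(true, false) = true
[root] false AND true = false
Overall: false → denied

Denied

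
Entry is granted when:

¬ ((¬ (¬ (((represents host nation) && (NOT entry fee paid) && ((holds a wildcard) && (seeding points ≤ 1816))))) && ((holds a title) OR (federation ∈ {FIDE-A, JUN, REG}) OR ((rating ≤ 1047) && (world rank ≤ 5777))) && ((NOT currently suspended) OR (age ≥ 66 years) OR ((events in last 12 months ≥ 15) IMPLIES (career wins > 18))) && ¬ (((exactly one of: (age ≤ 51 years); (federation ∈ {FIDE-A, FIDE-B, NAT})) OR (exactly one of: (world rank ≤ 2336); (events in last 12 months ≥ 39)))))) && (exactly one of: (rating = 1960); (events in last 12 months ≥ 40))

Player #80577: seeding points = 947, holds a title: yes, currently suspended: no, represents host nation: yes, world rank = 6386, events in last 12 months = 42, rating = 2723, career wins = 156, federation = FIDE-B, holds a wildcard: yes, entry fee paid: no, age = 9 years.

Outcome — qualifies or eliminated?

Atomic conditions:
  represents host nation: yes → true
  NOT entry fee paid: no → true
  holds a wildcard: yes → true
  seeding points ≤ 1816: 947 ≤ 1816 is true
  holds a title: yes → true
  federation ∈ {FIDE-A, JUN, REG}: FIDE-B is not in the set → false
  rating ≤ 1047: 2723 ≤ 1047 is false
  world rank ≤ 5777: 6386 ≤ 5777 is false
  NOT currently suspended: no → true
  age ≥ 66 years: 9 ≥ 66 is false
  events in last 12 months ≥ 15: 42 ≥ 15 is true
  career wins > 18: 156 > 18 is true
  age ≤ 51 years: 9 ≤ 51 is true
  federation ∈ {FIDE-A, FIDE-B, NAT}: FIDE-B is in the set → true
  world rank ≤ 2336: 6386 ≤ 2336 is false
  events in last 12 months ≥ 39: 42 ≥ 39 is true
  rating = 1960: 2723 == 1960 is false
  events in last 12 months ≥ 40: 42 ≥ 40 is true
Combine:
[1.1.1.1.1.3] true AND true = true
[1.1.1.1.1] true AND true AND true = true
[1.1.1.1] NOT true = false
[1.1.1] NOT false = true
[1.1.2.3] false AND false = false
[1.1.2] true OR false OR false = true
[1.1.3.3] true → true = true
[1.1.3] true OR false OR true = true
[1.1.4.1.1] exactly-one(true, true) = false
[1.1.4.1.2] exactly-one(false, true) = true
[1.1.4.1] false OR true = true
[1.1.4] NOT true = false
[1.1] true AND true AND true AND false = false
[1] NOT false = true
[2] exactly-one(false, true) = true
[root] true AND true = true
Overall: true → qualifies

Qualifies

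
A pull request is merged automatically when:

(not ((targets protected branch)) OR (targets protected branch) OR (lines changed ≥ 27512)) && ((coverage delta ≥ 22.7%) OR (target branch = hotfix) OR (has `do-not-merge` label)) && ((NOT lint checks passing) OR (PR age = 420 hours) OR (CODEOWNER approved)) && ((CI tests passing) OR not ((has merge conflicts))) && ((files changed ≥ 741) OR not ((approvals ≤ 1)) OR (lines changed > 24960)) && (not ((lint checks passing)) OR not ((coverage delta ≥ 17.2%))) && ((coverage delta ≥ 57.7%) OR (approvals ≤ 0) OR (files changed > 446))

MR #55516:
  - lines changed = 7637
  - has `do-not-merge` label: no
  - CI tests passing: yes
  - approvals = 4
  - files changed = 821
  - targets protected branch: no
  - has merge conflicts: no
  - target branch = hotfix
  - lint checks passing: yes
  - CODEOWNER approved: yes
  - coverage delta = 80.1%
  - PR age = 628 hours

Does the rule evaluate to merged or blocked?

Atomic conditions:
  targets protected branch: no → false
  lines changed ≥ 27512: 7637 ≥ 27512 is false
  coverage delta ≥ 22.7%: 80.1 ≥ 22.7 is true
  target branch = hotfix: hotfix == hotfix is true
  has `do-not-merge` label: no → false
  NOT lint checks passing: yes → false
  PR age = 420 hours: 628 == 420 is false
  CODEOWNER approved: yes → true
  CI tests passing: yes → true
  has merge conflicts: no → false
  files changed ≥ 741: 821 ≥ 741 is true
  approvals ≤ 1: 4 ≤ 1 is false
  lines changed > 24960: 7637 > 24960 is false
  lint checks passing: yes → true
  coverage delta ≥ 17.2%: 80.1 ≥ 17.2 is true
  coverage delta ≥ 57.7%: 80.1 ≥ 57.7 is true
  approvals ≤ 0: 4 ≤ 0 is false
  files changed > 446: 821 > 446 is true
Combine:
[1.1] NOT false = true
[1] true OR false OR false = true
[2] true OR true OR false = true
[3] false OR false OR true = true
[4.2] NOT false = true
[4] true OR true = true
[5.2] NOT false = true
[5] true OR true OR false = true
[6.1] NOT true = false
[6.2] NOT true = false
[6] false OR false = false
[7] true OR false OR true = true
[root] true AND true AND true AND true AND true AND false AND true = false
Overall: false → blocked

Blocked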